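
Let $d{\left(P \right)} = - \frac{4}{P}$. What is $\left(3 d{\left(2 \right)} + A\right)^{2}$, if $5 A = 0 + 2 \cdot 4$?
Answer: $\frac{484}{25} \approx 19.36$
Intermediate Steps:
$A = \frac{8}{5}$ ($A = \frac{0 + 2 \cdot 4}{5} = \frac{0 + 8}{5} = \frac{1}{5} \cdot 8 = \frac{8}{5} \approx 1.6$)
$\left(3 d{\left(2 \right)} + A\right)^{2} = \left(3 \left(- \frac{4}{2}\right) + \frac{8}{5}\right)^{2} = \left(3 \left(\left(-4\right) \frac{1}{2}\right) + \frac{8}{5}\right)^{2} = \left(3 \left(-2\right) + \frac{8}{5}\right)^{2} = \left(-6 + \frac{8}{5}\right)^{2} = \left(- \frac{22}{5}\right)^{2} = \frac{484}{25}$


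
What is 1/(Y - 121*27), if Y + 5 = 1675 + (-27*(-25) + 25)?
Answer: -1/897 ≈ -0.0011148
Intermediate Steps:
Y = 2370 (Y = -5 + (1675 + (-27*(-25) + 25)) = -5 + (1675 + (675 + 25)) = -5 + (1675 + 700) = -5 + 2375 = 2370)
1/(Y - 121*27) = 1/(2370 - 121*27) = 1/(2370 - 3267) = 1/(-897) = -1/897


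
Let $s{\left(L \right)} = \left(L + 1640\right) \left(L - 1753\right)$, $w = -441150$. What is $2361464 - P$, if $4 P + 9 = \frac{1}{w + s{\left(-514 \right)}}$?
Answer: $\frac{28278955070081}{11975168} \approx 2.3615 \cdot 10^{6}$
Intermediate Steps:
$s{\left(L \right)} = \left(-1753 + L\right) \left(1640 + L\right)$ ($s{\left(L \right)} = \left(1640 + L\right) \left(-1753 + L\right) = \left(-1753 + L\right) \left(1640 + L\right)$)
$P = - \frac{26944129}{11975168}$ ($P = - \frac{9}{4} + \frac{1}{4 \left(-441150 - \left(2816838 - 264196\right)\right)} = - \frac{9}{4} + \frac{1}{4 \left(-441150 + \left(-2874920 + 264196 + 58082\right)\right)} = - \frac{9}{4} + \frac{1}{4 \left(-441150 - 2552642\right)} = - \frac{9}{4} + \frac{1}{4 \left(-2993792\right)} = - \frac{9}{4} + \frac{1}{4} \left(- \frac{1}{2993792}\right) = - \frac{9}{4} - \frac{1}{11975168} = - \frac{26944129}{11975168} \approx -2.25$)
$2361464 - P = 2361464 - - \frac{26944129}{11975168} = 2361464 + \frac{26944129}{11975168} = \frac{28278955070081}{11975168}$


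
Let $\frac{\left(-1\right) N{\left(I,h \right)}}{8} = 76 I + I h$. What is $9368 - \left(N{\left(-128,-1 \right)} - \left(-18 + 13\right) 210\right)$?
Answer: $-68482$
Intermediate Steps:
$N{\left(I,h \right)} = - 608 I - 8 I h$ ($N{\left(I,h \right)} = - 8 \left(76 I + I h\right) = - 608 I - 8 I h$)
$9368 - \left(N{\left(-128,-1 \right)} - \left(-18 + 13\right) 210\right) = 9368 - \left(\left(-8\right) \left(-128\right) \left(76 - 1\right) - \left(-18 + 13\right) 210\right) = 9368 - \left(\left(-8\right) \left(-128\right) 75 - \left(-5\right) 210\right) = 9368 - \left(76800 - -1050\right) = 9368 - \left(76800 + 1050\right) = 9368 - 77850 = -68482$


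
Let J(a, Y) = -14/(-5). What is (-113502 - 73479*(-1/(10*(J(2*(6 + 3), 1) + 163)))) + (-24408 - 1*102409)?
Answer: -398375423/1658 ≈ -2.4027e+5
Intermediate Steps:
J(a, Y) = 14/5 (J(a, Y) = -14*(-1/5) = 14/5)
(-113502 - 73479*(-1/(10*(J(2*(6 + 3), 1) + 163)))) + (-24408 - 1*102409) = (-113502 - 73479*(-1/(10*(14/5 + 163)))) + (-24408 - 1*102409) = (-113502 - 73479/((829/5)*(-10))) + (-24408 - 102409) = (-113502 - 73479/(-1658)) - 126817 = (-113502 - 73479*(-1/1658)) - 126817 = (-113502 + 73479/1658) - 126817 = -188112837/1658 - 126817 = -398375423/1658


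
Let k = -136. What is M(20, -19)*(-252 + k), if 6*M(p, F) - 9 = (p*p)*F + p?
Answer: 1468774/3 ≈ 4.8959e+5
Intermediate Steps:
M(p, F) = 3/2 + p/6 + F*p²/6 (M(p, F) = 3/2 + ((p*p)*F + p)/6 = 3/2 + (p²*F + p)/6 = 3/2 + (F*p² + p)/6 = 3/2 + (p + F*p²)/6 = 3/2 + (p/6 + F*p²/6) = 3/2 + p/6 + F*p²/6)
M(20, -19)*(-252 + k) = (3/2 + (⅙)*20 + (⅙)*(-19)*20²)*(-252 - 136) = (3/2 + 10/3 + (⅙)*(-19)*400)*(-388) = (3/2 + 10/3 - 3800/3)*(-388) = -7571/6*(-388) = 1468774/3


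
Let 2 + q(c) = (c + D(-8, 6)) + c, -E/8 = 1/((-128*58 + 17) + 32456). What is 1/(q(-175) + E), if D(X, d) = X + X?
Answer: -25049/9218040 ≈ -0.0027174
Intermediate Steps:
D(X, d) = 2*X
E = -8/25049 (E = -8/((-128*58 + 17) + 32456) = -8/((-7424 + 17) + 32456) = -8/(-7407 + 32456) = -8/25049 ≈ -0.00031937)
q(c) = -18 + 2*c (q(c) = -2 + ((c + 2*(-8)) + c) = -2 + ((c - 16) + c) = -2 + ((-16 + c) + c) = -2 + (-16 + 2*c) = -18 + 2*c)
1/(q(-175) + E) = 1/((-18 + 2*(-175)) - 8/25049) = 1/((-18 - 350) - 8/25049) = 1/(-368 - 8/25049) = 1/(-9218040/25049) = -25049/9218040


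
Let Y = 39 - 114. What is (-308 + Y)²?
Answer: 146689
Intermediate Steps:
Y = -75
(-308 + Y)² = (-308 - 75)² = (-383)² = 146689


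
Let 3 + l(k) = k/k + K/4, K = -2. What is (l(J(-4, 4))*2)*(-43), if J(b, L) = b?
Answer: 215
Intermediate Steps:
l(k) = -5/2 (l(k) = -3 + (k/k - 2/4) = -3 + (1 - 2*¼) = -3 + (1 - ½) = -3 + ½ = -5/2)
(l(J(-4, 4))*2)*(-43) = -5/2*2*(-43) = -5*(-43) = 215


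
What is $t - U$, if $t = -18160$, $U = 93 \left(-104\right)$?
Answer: $-8488$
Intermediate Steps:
$U = -9672$
$t - U = -18160 - -9672 = -18160 + 9672 = -8488$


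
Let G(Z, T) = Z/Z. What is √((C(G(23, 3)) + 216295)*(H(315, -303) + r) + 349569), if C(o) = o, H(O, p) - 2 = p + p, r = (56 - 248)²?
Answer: √7843242529 ≈ 88562.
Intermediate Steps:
G(Z, T) = 1
r = 36864 (r = (-192)² = 36864)
H(O, p) = 2 + 2*p (H(O, p) = 2 + (p + p) = 2 + 2*p)
√((C(G(23, 3)) + 216295)*(H(315, -303) + r) + 349569) = √((1 + 216295)*((2 + 2*(-303)) + 36864) + 349569) = √(216296*((2 - 606) + 36864) + 349569) = √(216296*(-604 + 36864) + 349569) = √(216296*36260 + 349569) = √(7842892960 + 349569) = √7843242529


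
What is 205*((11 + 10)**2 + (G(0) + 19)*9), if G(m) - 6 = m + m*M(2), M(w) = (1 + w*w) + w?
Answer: 136530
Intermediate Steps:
M(w) = 1 + w + w**2 (M(w) = (1 + w**2) + w = 1 + w + w**2)
G(m) = 6 + 8*m (G(m) = 6 + (m + m*(1 + 2 + 2**2)) = 6 + (m + m*(1 + 2 + 4)) = 6 + (m + m*7) = 6 + (m + 7*m) = 6 + 8*m)
205*((11 + 10)**2 + (G(0) + 19)*9) = 205*((11 + 10)**2 + ((6 + 8*0) + 19)*9) = 205*(21**2 + ((6 + 0) + 19)*9) = 205*(441 + (6 + 19)*9) = 205*(441 + 25*9) = 205*(441 + 225) = 205*666 = 136530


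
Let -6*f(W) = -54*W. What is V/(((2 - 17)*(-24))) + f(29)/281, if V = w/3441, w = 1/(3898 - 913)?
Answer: 965099334881/1039053306600 ≈ 0.92883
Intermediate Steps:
w = 1/2985 ≈ 0.00033501
f(W) = 9*W (f(W) = -(-9)*W = 9*W)
V = 1/10271385 (V = (1/2985)/3441 = (1/2985)*(1/3441) = 1/10271385 ≈ 9.7358e-8)
V/(((2 - 17)*(-24))) + f(29)/281 = 1/(10271385*(((2 - 17)*(-24)))) + (9*29)/281 = 1/(10271385*((-15*(-24)))) + 261*(1/281) = (1/10271385)/360 + 261/281 = (1/10271385)*(1/360) + 261/281 = 1/3697698600 + 261/281 = 965099334881/1039053306600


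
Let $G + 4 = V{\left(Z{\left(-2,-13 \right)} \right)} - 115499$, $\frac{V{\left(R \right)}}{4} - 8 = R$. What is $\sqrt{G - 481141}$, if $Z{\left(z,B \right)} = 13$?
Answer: $4 i \sqrt{37285} \approx 772.37 i$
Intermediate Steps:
$V{\left(R \right)} = 32 + 4 R$
$G = -115419$ ($G = -4 + \left(\left(32 + 4 \cdot 13\right) - 115499\right) = -4 + \left(\left(32 + 52\right) - 115499\right) = -4 + \left(84 - 115499\right) = -4 - 115415 = -115419$)
$\sqrt{G - 481141} = \sqrt{-115419 - 481141} = \sqrt{-596560} = 4 i \sqrt{37285}$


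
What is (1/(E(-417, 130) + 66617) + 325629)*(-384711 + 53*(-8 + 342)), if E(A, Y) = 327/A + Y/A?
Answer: -3319814146207986705/27778832 ≈ -1.1951e+11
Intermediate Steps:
(1/(E(-417, 130) + 66617) + 325629)*(-384711 + 53*(-8 + 342)) = (1/((327 + 130)/(-417) + 66617) + 325629)*(-384711 + 53*(-8 + 342)) = (1/(-1/417*457 + 66617) + 325629)*(-384711 + 53*334) = (1/(-457/417 + 66617) + 325629)*(-384711 + 17702) = (1/(27778832/417) + 325629)*(-367009) = (417/27778832 + 325629)*(-367009) = (9045593285745/27778832)*(-367009) = -3319814146207986705/27778832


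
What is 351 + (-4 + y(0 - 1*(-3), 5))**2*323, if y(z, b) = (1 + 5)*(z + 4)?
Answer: 466763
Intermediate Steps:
y(z, b) = 24 + 6*z (y(z, b) = 6*(4 + z) = 24 + 6*z)
351 + (-4 + y(0 - 1*(-3), 5))**2*323 = 351 + (-4 + (24 + 6*(0 - 1*(-3))))**2*323 = 351 + (-4 + (24 + 6*(0 + 3)))**2*323 = 351 + (-4 + (24 + 6*3))**2*323 = 351 + (-4 + (24 + 18))**2*323 = 351 + (-4 + 42)**2*323 = 351 + 38**2*323 = 351 + 1444*323 = 351 + 466412 = 466763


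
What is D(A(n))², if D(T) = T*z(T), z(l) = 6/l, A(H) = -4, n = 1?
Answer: 36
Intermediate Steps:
D(T) = 6 (D(T) = T*(6/T) = 6)
D(A(n))² = 6² = 36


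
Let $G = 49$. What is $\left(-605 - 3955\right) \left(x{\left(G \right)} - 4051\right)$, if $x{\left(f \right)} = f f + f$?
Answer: $7300560$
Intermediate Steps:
$x{\left(f \right)} = f + f^{2}$ ($x{\left(f \right)} = f^{2} + f = f + f^{2}$)
$\left(-605 - 3955\right) \left(x{\left(G \right)} - 4051\right) = \left(-605 - 3955\right) \left(49 \left(1 + 49\right) - 4051\right) = - 4560 \left(49 \cdot 50 - 4051\right) = - 4560 \left(2450 - 4051\right) = \left(-4560\right) \left(-1601\right) = 7300560$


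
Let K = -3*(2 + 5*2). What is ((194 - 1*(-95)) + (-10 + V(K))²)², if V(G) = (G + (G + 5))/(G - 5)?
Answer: 364161557764/2825761 ≈ 1.2887e+5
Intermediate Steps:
K = -36 (K = -3*(2 + 10) = -3*12 = -36)
V(G) = (5 + 2*G)/(-5 + G) (V(G) = (G + (5 + G))/(-5 + G) = (5 + 2*G)/(-5 + G))
((194 - 1*(-95)) + (-10 + V(K))²)² = ((194 - 1*(-95)) + (-10 + (5 + 2*(-36))/(-5 - 36))²)² = ((194 + 95) + (-10 + (5 - 72)/(-41))²)² = (289 + (-10 - 1/41*(-67))²)² = (289 + (-10 + 67/41)²)² = (289 + (-343/41)²)² = (289 + 117649/1681)² = (603458/1681)² = 364161557764/2825761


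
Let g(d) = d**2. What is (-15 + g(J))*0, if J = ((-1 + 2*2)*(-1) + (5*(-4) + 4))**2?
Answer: 0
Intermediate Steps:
J = 361 (J = ((-1 + 4)*(-1) + (-20 + 4))**2 = (3*(-1) - 16)**2 = (-3 - 16)**2 = (-19)**2 = 361)
(-15 + g(J))*0 = (-15 + 361**2)*0 = (-15 + 130321)*0 = 130306*0 = 0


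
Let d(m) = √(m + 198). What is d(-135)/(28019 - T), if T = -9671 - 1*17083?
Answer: 3*√7/54773 ≈ 0.00014491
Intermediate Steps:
d(m) = √(198 + m)
T = -26754 (T = -9671 - 17083 = -26754)
d(-135)/(28019 - T) = √(198 - 135)/(28019 - 1*(-26754)) = √63/(28019 + 26754) = (3*√7)/54773 = (3*√7)*(1/54773) = 3*√7/54773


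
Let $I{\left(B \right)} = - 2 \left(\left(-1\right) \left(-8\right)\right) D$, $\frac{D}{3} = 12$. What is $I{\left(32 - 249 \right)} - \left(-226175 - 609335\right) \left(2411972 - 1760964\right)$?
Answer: $543923693504$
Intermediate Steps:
$D = 36$ ($D = 3 \cdot 12 = 36$)
$I{\left(B \right)} = -576$ ($I{\left(B \right)} = - 2 \left(\left(-1\right) \left(-8\right)\right) 36 = \left(-2\right) 8 \cdot 36 = \left(-16\right) 36 = -576$)
$I{\left(32 - 249 \right)} - \left(-226175 - 609335\right) \left(2411972 - 1760964\right) = -576 - \left(-226175 - 609335\right) \left(2411972 - 1760964\right) = -576 - \left(-835510\right) 651008 = -576 - -543923694080 = -576 + 543923694080 = 543923693504$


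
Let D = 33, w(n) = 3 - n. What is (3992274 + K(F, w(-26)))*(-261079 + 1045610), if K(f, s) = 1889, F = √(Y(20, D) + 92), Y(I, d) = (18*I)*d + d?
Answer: 3133544692553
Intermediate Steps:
Y(I, d) = d + 18*I*d (Y(I, d) = 18*I*d + d = d + 18*I*d)
F = 49*√5 (F = √(33*(1 + 18*20) + 92) = √(33*(1 + 360) + 92) = √(33*361 + 92) = √(11913 + 92) = √12005 = 49*√5 ≈ 109.57)
(3992274 + K(F, w(-26)))*(-261079 + 1045610) = (3992274 + 1889)*(-261079 + 1045610) = 3994163*784531 = 3133544692553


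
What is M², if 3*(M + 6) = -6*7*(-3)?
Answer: 1296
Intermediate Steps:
M = 36 (M = -6 + (-6*7*(-3))/3 = -6 + (-42*(-3))/3 = -6 + (⅓)*126 = -6 + 42 = 36)
M² = 36² = 1296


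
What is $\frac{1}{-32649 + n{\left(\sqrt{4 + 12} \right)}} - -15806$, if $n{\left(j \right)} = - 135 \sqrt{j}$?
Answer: $\frac{520317713}{32919} \approx 15806.0$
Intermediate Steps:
$\frac{1}{-32649 + n{\left(\sqrt{4 + 12} \right)}} - -15806 = \frac{1}{-32649 - 135 \sqrt{\sqrt{4 + 12}}} - -15806 = \frac{1}{-32649 - 135 \sqrt{\sqrt{16}}} + 15806 = \frac{1}{-32649 - 135 \sqrt{4}} + 15806 = \frac{1}{-32649 - 270} + 15806 = \frac{1}{-32919} + 15806 = - \frac{1}{32919} + 15806 = \frac{520317713}{32919}$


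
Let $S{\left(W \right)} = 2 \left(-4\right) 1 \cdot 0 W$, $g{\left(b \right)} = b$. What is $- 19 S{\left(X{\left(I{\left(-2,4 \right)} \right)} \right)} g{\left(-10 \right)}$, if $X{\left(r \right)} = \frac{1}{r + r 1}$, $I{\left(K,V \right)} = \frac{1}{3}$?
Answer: $0$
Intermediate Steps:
$I{\left(K,V \right)} = \frac{1}{3}$
$X{\left(r \right)} = \frac{1}{2 r}$ ($X{\left(r \right)} = \frac{1}{r + r} = \frac{1}{2 r}$)
$S{\left(W \right)} = 0$ ($S{\left(W \right)} = \left(-8\right) 1 \cdot 0 = \left(-8\right) 0 = 0$)
$- 19 S{\left(X{\left(I{\left(-2,4 \right)} \right)} \right)} g{\left(-10 \right)} = \left(-19\right) 0 \left(-10\right) = 0 \left(-10\right) = 0$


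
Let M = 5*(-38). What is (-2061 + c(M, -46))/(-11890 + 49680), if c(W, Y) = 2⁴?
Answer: -409/7558 ≈ -0.054115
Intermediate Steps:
M = -190
c(W, Y) = 16
(-2061 + c(M, -46))/(-11890 + 49680) = (-2061 + 16)/(-11890 + 49680) = -2045/37790 = -2045*1/37790 = -409/7558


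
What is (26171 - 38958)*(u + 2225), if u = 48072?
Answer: -643147739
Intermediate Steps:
(26171 - 38958)*(u + 2225) = (26171 - 38958)*(48072 + 2225) = -12787*50297 = -643147739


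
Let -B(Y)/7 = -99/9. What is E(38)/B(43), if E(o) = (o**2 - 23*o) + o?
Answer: 608/77 ≈ 7.8961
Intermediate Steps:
B(Y) = 77 (B(Y) = -(-693)/9 = -7*(-11) = 77)
E(o) = o**2 - 22*o
E(38)/B(43) = (38*(-22 + 38))/77 = (38*16)*(1/77) = 608*(1/77) = 608/77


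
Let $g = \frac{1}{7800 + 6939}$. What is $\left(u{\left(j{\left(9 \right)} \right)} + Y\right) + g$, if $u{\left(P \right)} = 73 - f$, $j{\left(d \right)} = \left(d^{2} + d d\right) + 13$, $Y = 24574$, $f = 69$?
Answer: $\frac{362255143}{14739} \approx 24578.0$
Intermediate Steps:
$j{\left(d \right)} = 13 + 2 d^{2}$ ($j{\left(d \right)} = \left(d^{2} + d^{2}\right) + 13 = 2 d^{2} + 13 = 13 + 2 d^{2}$)
$u{\left(P \right)} = 4$ ($u{\left(P \right)} = 73 - 69 = 4$)
$g = \frac{1}{14739} \approx 6.7847 \cdot 10^{-5}$
$\left(u{\left(j{\left(9 \right)} \right)} + Y\right) + g = \left(4 + 24574\right) + \frac{1}{14739} = 24578 + \frac{1}{14739} = \frac{362255143}{14739}$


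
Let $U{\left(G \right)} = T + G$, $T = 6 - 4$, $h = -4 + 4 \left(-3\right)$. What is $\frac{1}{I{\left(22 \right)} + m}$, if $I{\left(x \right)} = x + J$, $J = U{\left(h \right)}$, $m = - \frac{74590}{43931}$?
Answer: $\frac{43931}{276858} \approx 0.15868$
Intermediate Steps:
$h = -16$ ($h = -4 - 12 = -16$)
$T = 2$ ($T = 6 - 4 = 2$)
$U{\left(G \right)} = 2 + G$
$m = - \frac{74590}{43931}$ ($m = \left(-74590\right) \frac{1}{43931} = - \frac{74590}{43931} \approx -1.6979$)
$J = -14$ ($J = 2 - 16 = -14$)
$I{\left(x \right)} = -14 + x$ ($I{\left(x \right)} = x - 14 = -14 + x$)
$\frac{1}{I{\left(22 \right)} + m} = \frac{1}{\left(-14 + 22\right) - \frac{74590}{43931}} = \frac{1}{8 - \frac{74590}{43931}} = \frac{1}{\frac{276858}{43931}} = \frac{43931}{276858}$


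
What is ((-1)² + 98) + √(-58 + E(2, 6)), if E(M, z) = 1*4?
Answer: 99 + 3*I*√6 ≈ 99.0 + 7.3485*I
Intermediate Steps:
E(M, z) = 4
((-1)² + 98) + √(-58 + E(2, 6)) = ((-1)² + 98) + √(-58 + 4) = (1 + 98) + √(-54) = 99 + 3*I*√6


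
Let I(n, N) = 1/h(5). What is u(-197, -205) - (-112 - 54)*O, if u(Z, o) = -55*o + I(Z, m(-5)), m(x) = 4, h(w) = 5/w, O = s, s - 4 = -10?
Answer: 10280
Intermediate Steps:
s = -6 (s = 4 - 10 = -6)
O = -6
I(n, N) = 1 (I(n, N) = 1/(5/5) = 1/(5*(1/5)) = 1/1 = 1)
u(Z, o) = 1 - 55*o (u(Z, o) = -55*o + 1 = 1 - 55*o)
u(-197, -205) - (-112 - 54)*O = (1 - 55*(-205)) - (-112 - 54)*(-6) = (1 + 11275) - (-166)*(-6) = 11276 - 1*996 = 11276 - 996 = 10280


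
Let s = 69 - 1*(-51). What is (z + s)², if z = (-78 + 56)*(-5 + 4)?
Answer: 20164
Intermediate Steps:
s = 120 (s = 69 + 51 = 120)
z = 22 (z = -22*(-1) = 22)
(z + s)² = (22 + 120)² = 142² = 20164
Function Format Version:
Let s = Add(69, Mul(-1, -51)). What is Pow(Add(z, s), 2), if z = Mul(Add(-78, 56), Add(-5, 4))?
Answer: 20164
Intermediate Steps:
s = 120 (s = Add(69, 51) = 120)
z = 22 (z = Mul(-22, -1) = 22)
Pow(Add(z, s), 2) = Pow(Add(22, 120), 2) = Pow(142, 2) = 20164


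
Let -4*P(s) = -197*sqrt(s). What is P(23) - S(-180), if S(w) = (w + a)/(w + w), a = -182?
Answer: -181/180 + 197*sqrt(23)/4 ≈ 235.19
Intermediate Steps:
P(s) = 197*sqrt(s)/4 (P(s) = -(-197)*sqrt(s)/4 = 197*sqrt(s)/4)
S(w) = (-182 + w)/(2*w) (S(w) = (w - 182)/(w + w) = (-182 + w)/((2*w)) = (-182 + w)*(1/(2*w)) = (-182 + w)/(2*w))
P(23) - S(-180) = 197*sqrt(23)/4 - (-182 - 180)/(2*(-180)) = 197*sqrt(23)/4 - (-1)*(-362)/(2*180) = 197*sqrt(23)/4 - 1*181/180 = 197*sqrt(23)/4 - 181/180 = -181/180 + 197*sqrt(23)/4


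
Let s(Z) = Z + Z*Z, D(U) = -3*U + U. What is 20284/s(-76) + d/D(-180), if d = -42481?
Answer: -3913991/34200 ≈ -114.44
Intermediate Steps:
D(U) = -2*U
s(Z) = Z + Z²
20284/s(-76) + d/D(-180) = 20284/((-76*(1 - 76))) - 42481/((-2*(-180))) = 20284/((-76*(-75))) - 42481/360 = 20284/5700 - 42481*1/360 = 20284*(1/5700) - 42481/360 = 5071/1425 - 42481/360 = -3913991/34200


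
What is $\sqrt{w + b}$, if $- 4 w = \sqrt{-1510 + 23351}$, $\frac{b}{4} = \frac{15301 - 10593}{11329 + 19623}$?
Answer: $\frac{\sqrt{36430504 - 14969161 \sqrt{21841}}}{7738} \approx 6.0281 i$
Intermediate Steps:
$b = \frac{2354}{3869}$ ($b = 4 \frac{15301 - 10593}{11329 + 19623} = 4 \cdot \frac{4708}{30952} = 4 \cdot 4708 \cdot \frac{1}{30952} = 4 \cdot \frac{1177}{7738} = \frac{2354}{3869} \approx 0.60843$)
$w = - \frac{\sqrt{21841}}{4}$ ($w = - \frac{\sqrt{-1510 + 23351}}{4} = - \frac{\sqrt{21841}}{4} \approx -36.947$)
$\sqrt{w + b} = \sqrt{- \frac{\sqrt{21841}}{4} + \frac{2354}{3869}} = \sqrt{\frac{2354}{3869} - \frac{\sqrt{21841}}{4}}$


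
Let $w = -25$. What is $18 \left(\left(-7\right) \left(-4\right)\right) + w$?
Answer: $479$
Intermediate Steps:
$18 \left(\left(-7\right) \left(-4\right)\right) + w = 18 \left(\left(-7\right) \left(-4\right)\right) - 25 = 18 \cdot 28 - 25 = 504 - 25 = 479$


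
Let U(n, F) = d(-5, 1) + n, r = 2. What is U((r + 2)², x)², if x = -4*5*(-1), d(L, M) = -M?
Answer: 225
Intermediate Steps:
x = 20 (x = -20*(-1) = 20)
U(n, F) = -1 + n (U(n, F) = -1*1 + n = -1 + n)
U((r + 2)², x)² = (-1 + (2 + 2)²)² = (-1 + 4²)² = (-1 + 16)² = 15² = 225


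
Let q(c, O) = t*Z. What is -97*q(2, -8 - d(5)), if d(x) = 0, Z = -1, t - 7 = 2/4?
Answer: 1455/2 ≈ 727.50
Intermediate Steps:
t = 15/2 (t = 7 + 2/4 = 7 + 2*(¼) = 7 + ½ = 15/2 ≈ 7.5000)
q(c, O) = -15/2 (q(c, O) = (15/2)*(-1) = -15/2)
-97*q(2, -8 - d(5)) = -97*(-15/2) = 1455/2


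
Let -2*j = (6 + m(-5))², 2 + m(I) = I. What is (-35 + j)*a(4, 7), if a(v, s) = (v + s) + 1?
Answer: -426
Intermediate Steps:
a(v, s) = 1 + s + v (a(v, s) = (s + v) + 1 = 1 + s + v)
m(I) = -2 + I
j = -½ (j = -(6 + (-2 - 5))²/2 = -(6 - 7)²/2 = -½*(-1)² = -½*1 = -½ ≈ -0.50000)
(-35 + j)*a(4, 7) = (-35 - ½)*(1 + 7 + 4) = -71/2*12 = -426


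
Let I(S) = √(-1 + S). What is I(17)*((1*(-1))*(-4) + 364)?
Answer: 1472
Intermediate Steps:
I(17)*((1*(-1))*(-4) + 364) = √(-1 + 17)*((1*(-1))*(-4) + 364) = √16*(-1*(-4) + 364) = 4*(4 + 364) = 4*368 = 1472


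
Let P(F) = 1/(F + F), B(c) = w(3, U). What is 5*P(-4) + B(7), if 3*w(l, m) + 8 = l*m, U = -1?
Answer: -103/24 ≈ -4.2917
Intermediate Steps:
w(l, m) = -8/3 + l*m/3 (w(l, m) = -8/3 + (l*m)/3 = -8/3 + l*m/3)
B(c) = -11/3 (B(c) = -8/3 + (⅓)*3*(-1) = -8/3 - 1 = -11/3)
P(F) = 1/(2*F)
5*P(-4) + B(7) = 5*((½)/(-4)) - 11/3 = 5*((½)*(-¼)) - 11/3 = 5*(-⅛) - 11/3 = -5/8 - 11/3 = -103/24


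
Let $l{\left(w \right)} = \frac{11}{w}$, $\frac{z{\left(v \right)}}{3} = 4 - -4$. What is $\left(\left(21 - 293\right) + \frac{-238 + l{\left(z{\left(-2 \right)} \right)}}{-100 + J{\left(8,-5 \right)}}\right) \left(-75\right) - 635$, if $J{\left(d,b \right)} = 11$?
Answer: $\frac{13930155}{712} \approx 19565.0$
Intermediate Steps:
$z{\left(v \right)} = 24$ ($z{\left(v \right)} = 3 \left(4 - -4\right) = 3 \left(4 + 4\right) = 3 \cdot 8 = 24$)
$\left(\left(21 - 293\right) + \frac{-238 + l{\left(z{\left(-2 \right)} \right)}}{-100 + J{\left(8,-5 \right)}}\right) \left(-75\right) - 635 = \left(\left(21 - 293\right) + \frac{-238 + \frac{11}{24}}{-100 + 11}\right) \left(-75\right) - 635 = \left(-272 + \frac{-238 + 11 \cdot \frac{1}{24}}{-89}\right) \left(-75\right) - 635 = \left(-272 + \left(-238 + \frac{11}{24}\right) \left(- \frac{1}{89}\right)\right) \left(-75\right) - 635 = \left(-272 - - \frac{5701}{2136}\right) \left(-75\right) - 635 = \left(-272 + \frac{5701}{2136}\right) \left(-75\right) - 635 = \left(- \frac{575291}{2136}\right) \left(-75\right) - 635 = \frac{14382275}{712} - 635 = \frac{13930155}{712}$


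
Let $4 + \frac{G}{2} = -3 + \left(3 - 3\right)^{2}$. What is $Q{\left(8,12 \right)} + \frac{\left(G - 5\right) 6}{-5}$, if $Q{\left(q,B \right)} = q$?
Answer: $\frac{154}{5} \approx 30.8$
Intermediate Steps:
$G = -14$ ($G = -8 + 2 \left(-3 + \left(3 - 3\right)^{2}\right) = -8 + 2 \left(-3 + 0^{2}\right) = -8 + 2 \left(-3 + 0\right) = -8 + 2 \left(-3\right) = -8 - 6 = -14$)
$Q{\left(8,12 \right)} + \frac{\left(G - 5\right) 6}{-5} = 8 + \frac{\left(-14 - 5\right) 6}{-5} = 8 + \left(-14 - 5\right) 6 \left(- \frac{1}{5}\right) = 8 + \left(-19\right) 6 \left(- \frac{1}{5}\right) = 8 - - \frac{114}{5} = 8 + \frac{114}{5} = \frac{154}{5}$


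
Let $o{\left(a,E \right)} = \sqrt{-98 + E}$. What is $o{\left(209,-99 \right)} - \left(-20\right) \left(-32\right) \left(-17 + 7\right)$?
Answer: $6400 + i \sqrt{197} \approx 6400.0 + 14.036 i$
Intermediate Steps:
$o{\left(209,-99 \right)} - \left(-20\right) \left(-32\right) \left(-17 + 7\right) = \sqrt{-98 - 99} - \left(-20\right) \left(-32\right) \left(-17 + 7\right) = \sqrt{-197} - 640 \left(-10\right) = i \sqrt{197} - -6400 = i \sqrt{197} + 6400 = 6400 + i \sqrt{197}$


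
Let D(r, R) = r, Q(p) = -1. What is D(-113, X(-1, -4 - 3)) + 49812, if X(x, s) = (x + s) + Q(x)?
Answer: 49699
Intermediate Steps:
X(x, s) = -1 + s + x (X(x, s) = (x + s) - 1 = (s + x) - 1 = -1 + s + x)
D(-113, X(-1, -4 - 3)) + 49812 = -113 + 49812 = 49699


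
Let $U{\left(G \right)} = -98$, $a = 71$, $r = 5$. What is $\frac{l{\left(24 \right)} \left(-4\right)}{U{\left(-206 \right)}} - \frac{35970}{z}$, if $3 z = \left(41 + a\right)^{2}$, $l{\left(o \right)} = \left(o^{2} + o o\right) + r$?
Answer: $\frac{242237}{6272} \approx 38.622$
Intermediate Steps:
$l{\left(o \right)} = 5 + 2 o^{2}$ ($l{\left(o \right)} = \left(o^{2} + o o\right) + 5 = \left(o^{2} + o^{2}\right) + 5 = 2 o^{2} + 5 = 5 + 2 o^{2}$)
$z = \frac{12544}{3}$ ($z = \frac{\left(41 + 71\right)^{2}}{3} = \frac{112^{2}}{3} = \frac{1}{3} \cdot 12544 = \frac{12544}{3} \approx 4181.3$)
$\frac{l{\left(24 \right)} \left(-4\right)}{U{\left(-206 \right)}} - \frac{35970}{z} = \frac{\left(5 + 2 \cdot 24^{2}\right) \left(-4\right)}{-98} - \frac{35970}{\frac{12544}{3}} = \left(5 + 2 \cdot 576\right) \left(-4\right) \left(- \frac{1}{98}\right) - \frac{53955}{6272} = \left(5 + 1152\right) \left(-4\right) \left(- \frac{1}{98}\right) - \frac{53955}{6272} = 1157 \left(-4\right) \left(- \frac{1}{98}\right) - \frac{53955}{6272} = \left(-4628\right) \left(- \frac{1}{98}\right) - \frac{53955}{6272} = \frac{2314}{49} - \frac{53955}{6272} = \frac{242237}{6272}$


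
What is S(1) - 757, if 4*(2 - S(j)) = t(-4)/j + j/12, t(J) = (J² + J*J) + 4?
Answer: -36673/48 ≈ -764.02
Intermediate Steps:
t(J) = 4 + 2*J² (t(J) = (J² + J²) + 4 = 2*J² + 4 = 4 + 2*J²)
S(j) = 2 - 9/j - j/48 (S(j) = 2 - ((4 + 2*(-4)²)/j + j/12)/4 = 2 - ((4 + 2*16)/j + j*(1/12))/4 = 2 - ((4 + 32)/j + j/12)/4 = 2 - (36/j + j/12)/4 = 2 + (-9/j - j/48) = 2 - 9/j - j/48)
S(1) - 757 = (2 - 9/1 - 1/48*1) - 757 = (2 - 9*1 - 1/48) - 757 = (2 - 9 - 1/48) - 757 = -337/48 - 757 = -36673/48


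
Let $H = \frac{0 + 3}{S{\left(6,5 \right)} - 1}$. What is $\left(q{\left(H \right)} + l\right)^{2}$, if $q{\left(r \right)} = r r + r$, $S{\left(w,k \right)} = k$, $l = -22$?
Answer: $\frac{109561}{256} \approx 427.97$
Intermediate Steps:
$H = \frac{3}{4}$ ($H = \frac{0 + 3}{5 - 1} = \frac{3}{4} \approx 0.75$)
$q{\left(r \right)} = r + r^{2}$ ($q{\left(r \right)} = r^{2} + r = r + r^{2}$)
$\left(q{\left(H \right)} + l\right)^{2} = \left(\frac{3 \left(1 + \frac{3}{4}\right)}{4} - 22\right)^{2} = \left(\frac{3}{4} \cdot \frac{7}{4} - 22\right)^{2} = \left(\frac{21}{16} - 22\right)^{2} = \left(- \frac{331}{16}\right)^{2} = \frac{109561}{256}$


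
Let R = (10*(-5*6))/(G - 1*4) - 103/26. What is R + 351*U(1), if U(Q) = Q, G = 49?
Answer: 26549/78 ≈ 340.37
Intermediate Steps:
R = -829/78 (R = (10*(-5*6))/(49 - 1*4) - 103/26 = (10*(-30))/(49 - 4) - 103*1/26 = -300/45 - 103/26 = -300*1/45 - 103/26 = -20/3 - 103/26 = -829/78 ≈ -10.628)
R + 351*U(1) = -829/78 + 351*1 = -829/78 + 351 = 26549/78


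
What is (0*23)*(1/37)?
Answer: 0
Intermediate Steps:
(0*23)*(1/37) = 0*(1*(1/37)) = 0*(1/37) = 0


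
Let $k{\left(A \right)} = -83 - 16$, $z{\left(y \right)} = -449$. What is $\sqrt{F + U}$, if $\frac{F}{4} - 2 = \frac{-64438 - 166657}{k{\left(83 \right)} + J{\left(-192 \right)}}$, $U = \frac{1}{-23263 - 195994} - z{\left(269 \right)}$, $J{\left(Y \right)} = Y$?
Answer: $\frac{2 \sqrt{3697989590542699509}}{63803787} \approx 60.279$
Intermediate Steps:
$k{\left(A \right)} = -99$
$U = \frac{98446392}{219257}$ ($U = \frac{1}{-23263 - 195994} - -449 = \frac{1}{-219257} + 449 = - \frac{1}{219257} + 449 = \frac{98446392}{219257} \approx 449.0$)
$F = \frac{926708}{291}$ ($F = 8 + 4 \frac{-64438 - 166657}{-99 - 192} = 8 + 4 \left(- \frac{231095}{-291}\right) = 8 + 4 \left(\left(-231095\right) \left(- \frac{1}{291}\right)\right) = 8 + 4 \cdot \frac{231095}{291} = 8 + \frac{924380}{291} = \frac{926708}{291} \approx 3184.6$)
$\sqrt{F + U} = \sqrt{\frac{926708}{291} + \frac{98446392}{219257}} = \sqrt{\frac{231835116028}{63803787}} = \frac{2 \sqrt{3697989590542699509}}{63803787}$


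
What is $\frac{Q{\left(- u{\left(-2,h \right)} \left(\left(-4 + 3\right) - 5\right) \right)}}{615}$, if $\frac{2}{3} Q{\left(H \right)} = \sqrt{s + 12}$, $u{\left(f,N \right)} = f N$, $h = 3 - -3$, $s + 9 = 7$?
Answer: $\frac{\sqrt{10}}{410} \approx 0.0077129$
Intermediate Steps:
$s = -2$ ($s = -9 + 7 = -2$)
$h = 6$ ($h = 3 + 3 = 6$)
$u{\left(f,N \right)} = N f$
$Q{\left(H \right)} = \frac{3 \sqrt{10}}{2}$ ($Q{\left(H \right)} = \frac{3 \sqrt{-2 + 12}}{2} = \frac{3 \sqrt{10}}{2}$)
$\frac{Q{\left(- u{\left(-2,h \right)} \left(\left(-4 + 3\right) - 5\right) \right)}}{615} = \frac{\frac{3}{2} \sqrt{10}}{615} = \frac{3 \sqrt{10}}{2} \cdot \frac{1}{615} = \frac{\sqrt{10}}{410}$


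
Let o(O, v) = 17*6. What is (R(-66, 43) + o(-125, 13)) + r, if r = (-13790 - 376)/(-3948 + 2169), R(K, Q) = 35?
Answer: 85963/593 ≈ 144.96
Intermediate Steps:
o(O, v) = 102
r = 4722/593 (r = -14166/(-1779) = -14166*(-1/1779) = 4722/593 ≈ 7.9629)
(R(-66, 43) + o(-125, 13)) + r = (35 + 102) + 4722/593 = 137 + 4722/593 = 85963/593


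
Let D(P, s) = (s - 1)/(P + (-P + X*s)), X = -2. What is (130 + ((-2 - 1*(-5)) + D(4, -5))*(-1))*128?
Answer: 81664/5 ≈ 16333.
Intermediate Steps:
D(P, s) = -(-1 + s)/(2*s) (D(P, s) = (s - 1)/(P + (-P - 2*s)) = (-1 + s)/((-2*s)) = (-1 + s)*(-1/(2*s)) = -(-1 + s)/(2*s))
(130 + ((-2 - 1*(-5)) + D(4, -5))*(-1))*128 = (130 + ((-2 - 1*(-5)) + (1/2)*(1 - 1*(-5))/(-5))*(-1))*128 = (130 + ((-2 + 5) + (1/2)*(-1/5)*(1 + 5))*(-1))*128 = (130 + (3 + (1/2)*(-1/5)*6)*(-1))*128 = (130 + (3 - 3/5)*(-1))*128 = (130 + (12/5)*(-1))*128 = (130 - 12/5)*128 = (638/5)*128 = 81664/5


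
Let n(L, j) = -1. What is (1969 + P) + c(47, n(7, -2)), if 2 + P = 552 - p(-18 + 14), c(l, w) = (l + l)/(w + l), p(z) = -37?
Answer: 58835/23 ≈ 2558.0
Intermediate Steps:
c(l, w) = 2*l/(l + w) (c(l, w) = (2*l)/(l + w) = 2*l/(l + w))
P = 587 (P = -2 + (552 - 1*(-37)) = -2 + (552 + 37) = -2 + 589 = 587)
(1969 + P) + c(47, n(7, -2)) = (1969 + 587) + 2*47/(47 - 1) = 2556 + 2*47/46 = 2556 + 2*47*(1/46) = 2556 + 47/23 = 58835/23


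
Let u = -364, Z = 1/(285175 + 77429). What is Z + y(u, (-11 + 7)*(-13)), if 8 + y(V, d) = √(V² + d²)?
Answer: -2900831/362604 + 260*√2 ≈ 359.70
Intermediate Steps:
Z = 1/362604 ≈ 2.7578e-6
y(V, d) = -8 + √(V² + d²)
Z + y(u, (-11 + 7)*(-13)) = 1/362604 + (-8 + √((-364)² + ((-11 + 7)*(-13))²)) = 1/362604 + (-8 + √(132496 + (-4*(-13))²)) = 1/362604 + (-8 + √(132496 + 52²)) = 1/362604 + (-8 + √(132496 + 2704)) = 1/362604 + (-8 + √135200) = 1/362604 + (-8 + 260*√2) = -2900831/362604 + 260*√2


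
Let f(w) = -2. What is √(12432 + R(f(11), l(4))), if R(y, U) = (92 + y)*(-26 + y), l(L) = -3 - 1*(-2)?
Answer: 2*√2478 ≈ 99.559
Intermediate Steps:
l(L) = -1 (l(L) = -3 + 2 = -1)
R(y, U) = (-26 + y)*(92 + y)
√(12432 + R(f(11), l(4))) = √(12432 + (-2392 + (-2)² + 66*(-2))) = √(12432 + (-2392 + 4 - 132)) = √(12432 - 2520) = √9912 = 2*√2478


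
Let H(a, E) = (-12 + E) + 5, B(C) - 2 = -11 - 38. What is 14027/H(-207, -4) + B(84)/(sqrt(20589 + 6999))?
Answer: -14027/11 - 47*sqrt(57)/1254 ≈ -1275.5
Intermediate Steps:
B(C) = -47 (B(C) = 2 + (-11 - 38) = 2 - 49 = -47)
H(a, E) = -7 + E
14027/H(-207, -4) + B(84)/(sqrt(20589 + 6999)) = 14027/(-7 - 4) - 47/sqrt(20589 + 6999) = 14027/(-11) - 47*sqrt(57)/1254 = 14027*(-1/11) - 47*sqrt(57)/1254 = -14027/11 - 47*sqrt(57)/1254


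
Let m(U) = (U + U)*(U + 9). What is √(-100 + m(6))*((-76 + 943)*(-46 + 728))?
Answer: 2365176*√5 ≈ 5.2887e+6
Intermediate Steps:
m(U) = 2*U*(9 + U) (m(U) = (2*U)*(9 + U) = 2*U*(9 + U))
√(-100 + m(6))*((-76 + 943)*(-46 + 728)) = √(-100 + 2*6*(9 + 6))*((-76 + 943)*(-46 + 728)) = √(-100 + 2*6*15)*(867*682) = √(-100 + 180)*591294 = √80*591294 = (4*√5)*591294 = 2365176*√5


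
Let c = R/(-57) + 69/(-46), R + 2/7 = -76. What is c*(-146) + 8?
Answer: 4203/133 ≈ 31.602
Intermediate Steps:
R = -534/7 (R = -2/7 - 76 = -534/7 ≈ -76.286)
c = -43/266 (c = -534/7/(-57) + 69/(-46) = -534/7*(-1/57) + 69*(-1/46) = 178/133 - 3/2 = -43/266 ≈ -0.16165)
c*(-146) + 8 = -43/266*(-146) + 8 = 3139/133 + 8 = 4203/133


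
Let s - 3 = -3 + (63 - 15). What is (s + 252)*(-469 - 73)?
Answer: -162600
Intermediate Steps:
s = 48 (s = 3 + (-3 + (63 - 15)) = 3 + (-3 + 48) = 3 + 45 = 48)
(s + 252)*(-469 - 73) = (48 + 252)*(-469 - 73) = 300*(-542) = -162600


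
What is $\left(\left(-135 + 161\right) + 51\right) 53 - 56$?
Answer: $4025$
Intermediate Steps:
$\left(\left(-135 + 161\right) + 51\right) 53 - 56 = \left(26 + 51\right) 53 - 56 = 77 \cdot 53 - 56 = 4081 - 56 = 4025$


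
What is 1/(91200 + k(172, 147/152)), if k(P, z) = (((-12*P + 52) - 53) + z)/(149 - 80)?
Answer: 10488/956191867 ≈ 1.0969e-5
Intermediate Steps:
k(P, z) = -1/69 - 4*P/23 + z/69 (k(P, z) = (((52 - 12*P) - 53) + z)/69 = ((-1 - 12*P) + z)*(1/69) = (-1 + z - 12*P)*(1/69) = -1/69 - 4*P/23 + z/69)
1/(91200 + k(172, 147/152)) = 1/(91200 + (-1/69 - 4/23*172 + (147/152)/69)) = 1/(91200 + (-1/69 - 688/23 + (147*(1/152))/69)) = 1/(91200 + (-1/69 - 688/23 + (1/69)*(147/152))) = 1/(91200 + (-1/69 - 688/23 + 49/3496)) = 1/(91200 - 313733/10488) = 1/(956191867/10488) = 10488/956191867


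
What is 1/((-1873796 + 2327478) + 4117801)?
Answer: 1/4571483 ≈ 2.1875e-7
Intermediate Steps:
1/((-1873796 + 2327478) + 4117801) = 1/(453682 + 4117801) = 1/4571483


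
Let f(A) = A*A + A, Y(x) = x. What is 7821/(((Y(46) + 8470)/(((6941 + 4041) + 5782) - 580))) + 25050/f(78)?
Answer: 32507036257/2186483 ≈ 14867.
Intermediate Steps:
f(A) = A + A² (f(A) = A² + A = A + A²)
7821/(((Y(46) + 8470)/(((6941 + 4041) + 5782) - 580))) + 25050/f(78) = 7821/(((46 + 8470)/(((6941 + 4041) + 5782) - 580))) + 25050/((78*(1 + 78))) = 7821/((8516/((10982 + 5782) - 580))) + 25050/((78*79)) = 7821/((8516/(16764 - 580))) + 25050/6162 = 7821/((8516/16184)) + 25050*(1/6162) = 7821/((8516*(1/16184))) + 4175/1027 = 7821/(2129/4046) + 4175/1027 = 7821*(4046/2129) + 4175/1027 = 31643766/2129 + 4175/1027 = 32507036257/2186483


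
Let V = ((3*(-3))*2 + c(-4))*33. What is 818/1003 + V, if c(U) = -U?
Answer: -462568/1003 ≈ -461.18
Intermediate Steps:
V = -462 (V = ((3*(-3))*2 - 1*(-4))*33 = (-9*2 + 4)*33 = (-18 + 4)*33 = -14*33 = -462)
818/1003 + V = 818/1003 - 462 = -462568/1003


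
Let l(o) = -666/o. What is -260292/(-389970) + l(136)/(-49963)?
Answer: 147411294223/220819472580 ≈ 0.66756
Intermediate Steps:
-260292/(-389970) + l(136)/(-49963) = -260292/(-389970) - 666/136/(-49963) = -260292*(-1/389970) - 666*1/136*(-1/49963) = 43382/64995 - 333/68*(-1/49963) = 43382/64995 + 333/3397484 = 147411294223/220819472580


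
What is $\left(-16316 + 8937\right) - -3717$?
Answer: $-3662$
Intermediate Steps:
$\left(-16316 + 8937\right) - -3717 = -7379 + 3717 = -3662$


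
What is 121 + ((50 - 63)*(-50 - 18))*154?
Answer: 136257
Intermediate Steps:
121 + ((50 - 63)*(-50 - 18))*154 = 121 - 13*(-68)*154 = 121 + 884*154 = 121 + 136136 = 136257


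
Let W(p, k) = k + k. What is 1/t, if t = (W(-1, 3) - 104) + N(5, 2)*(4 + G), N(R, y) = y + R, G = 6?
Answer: -1/28 ≈ -0.035714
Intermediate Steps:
N(R, y) = R + y
W(p, k) = 2*k
t = -28 (t = (2*3 - 104) + (5 + 2)*(4 + 6) = (6 - 104) + 7*10 = -98 + 70 = -28)
1/t = 1/(-28) = -1/28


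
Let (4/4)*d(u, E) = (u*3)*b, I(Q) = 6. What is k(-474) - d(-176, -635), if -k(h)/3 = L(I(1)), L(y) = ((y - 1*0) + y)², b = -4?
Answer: -2544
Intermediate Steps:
L(y) = 4*y² (L(y) = ((y + 0) + y)² = (y + y)² = (2*y)² = 4*y²)
k(h) = -432 (k(h) = -12*6² = -12*36 = -3*144 = -432)
d(u, E) = -12*u (d(u, E) = (u*3)*(-4) = (3*u)*(-4) = -12*u)
k(-474) - d(-176, -635) = -432 - (-12)*(-176) = -432 - 1*2112 = -432 - 2112 = -2544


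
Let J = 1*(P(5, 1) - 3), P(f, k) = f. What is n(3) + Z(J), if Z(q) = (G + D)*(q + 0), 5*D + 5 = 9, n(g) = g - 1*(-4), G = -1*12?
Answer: -77/5 ≈ -15.400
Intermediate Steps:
G = -12
n(g) = 4 + g (n(g) = g + 4 = 4 + g)
D = 4/5 (D = -1 + (1/5)*9 = -1 + 9/5 = 4/5 ≈ 0.80000)
J = 2 (J = 1*(5 - 3) = 1*2 = 2)
Z(q) = -56*q/5 (Z(q) = (-12 + 4/5)*(q + 0) = -56*q/5)
n(3) + Z(J) = (4 + 3) - 56/5*2 = 7 - 112/5 = -77/5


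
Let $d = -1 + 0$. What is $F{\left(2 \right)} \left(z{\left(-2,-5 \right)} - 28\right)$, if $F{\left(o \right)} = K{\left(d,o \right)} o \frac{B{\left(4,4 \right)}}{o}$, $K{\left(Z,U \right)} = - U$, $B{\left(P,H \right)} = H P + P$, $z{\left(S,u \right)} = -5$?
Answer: $1320$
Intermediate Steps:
$d = -1$
$B{\left(P,H \right)} = P + H P$
$F{\left(o \right)} = - 20 o$ ($F{\left(o \right)} = - o o \frac{4 \left(1 + 4\right)}{o} = - o^{2} \frac{4 \cdot 5}{o} = - o^{2} \frac{20}{o} = - 20 o$)
$F{\left(2 \right)} \left(z{\left(-2,-5 \right)} - 28\right) = \left(-20\right) 2 \left(-5 - 28\right) = \left(-40\right) \left(-33\right) = 1320$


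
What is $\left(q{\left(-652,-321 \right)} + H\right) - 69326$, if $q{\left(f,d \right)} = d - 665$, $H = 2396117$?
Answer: $2325805$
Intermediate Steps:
$q{\left(f,d \right)} = -665 + d$ ($q{\left(f,d \right)} = d - 665 = -665 + d$)
$\left(q{\left(-652,-321 \right)} + H\right) - 69326 = \left(\left(-665 - 321\right) + 2396117\right) - 69326 = \left(-986 + 2396117\right) - 69326 = 2395131 - 69326 = 2325805$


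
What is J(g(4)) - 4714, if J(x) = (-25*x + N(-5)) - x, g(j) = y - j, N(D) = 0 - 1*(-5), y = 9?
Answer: -4839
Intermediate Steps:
N(D) = 5 (N(D) = 0 + 5 = 5)
g(j) = 9 - j
J(x) = 5 - 26*x (J(x) = (-25*x + 5) - x = (5 - 25*x) - x = 5 - 26*x)
J(g(4)) - 4714 = (5 - 26*(9 - 1*4)) - 4714 = (5 - 26*(9 - 4)) - 4714 = (5 - 26*5) - 4714 = (5 - 130) - 4714 = -125 - 4714 = -4839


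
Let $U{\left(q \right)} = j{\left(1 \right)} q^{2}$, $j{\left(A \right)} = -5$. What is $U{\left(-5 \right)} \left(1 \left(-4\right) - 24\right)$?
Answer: $3500$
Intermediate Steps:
$U{\left(q \right)} = - 5 q^{2}$
$U{\left(-5 \right)} \left(1 \left(-4\right) - 24\right) = - 5 \left(-5\right)^{2} \left(1 \left(-4\right) - 24\right) = \left(-5\right) 25 \left(-4 - 24\right) = \left(-125\right) \left(-28\right) = 3500$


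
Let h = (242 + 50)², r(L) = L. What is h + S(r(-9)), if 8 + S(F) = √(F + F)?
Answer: 85256 + 3*I*√2 ≈ 85256.0 + 4.2426*I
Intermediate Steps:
S(F) = -8 + √2*√F (S(F) = -8 + √(F + F) = -8 + √(2*F) = -8 + √2*√F)
h = 85264 (h = 292² = 85264)
h + S(r(-9)) = 85264 + (-8 + √2*√(-9)) = 85264 + (-8 + √2*(3*I)) = 85264 + (-8 + 3*I*√2) = 85256 + 3*I*√2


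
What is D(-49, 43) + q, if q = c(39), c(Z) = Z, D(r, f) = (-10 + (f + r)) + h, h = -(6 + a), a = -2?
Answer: 19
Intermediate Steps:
h = -4 (h = -(6 - 2) = -1*4 = -4)
D(r, f) = -14 + f + r (D(r, f) = (-10 + (f + r)) - 4 = (-10 + f + r) - 4 = -14 + f + r)
q = 39
D(-49, 43) + q = (-14 + 43 - 49) + 39 = -20 + 39 = 19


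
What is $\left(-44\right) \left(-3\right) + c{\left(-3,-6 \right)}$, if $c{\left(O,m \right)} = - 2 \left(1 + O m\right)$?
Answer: $94$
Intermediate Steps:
$c{\left(O,m \right)} = -2 - 2 O m$
$\left(-44\right) \left(-3\right) + c{\left(-3,-6 \right)} = \left(-44\right) \left(-3\right) - \left(2 - -36\right) = 132 - 38 = 94$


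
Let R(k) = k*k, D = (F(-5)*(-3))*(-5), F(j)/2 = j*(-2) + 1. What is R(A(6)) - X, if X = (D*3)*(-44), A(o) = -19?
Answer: 43921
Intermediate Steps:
F(j) = 2 - 4*j (F(j) = 2*(j*(-2) + 1) = 2*(-2*j + 1) = 2*(1 - 2*j) = 2 - 4*j)
D = 330 (D = ((2 - 4*(-5))*(-3))*(-5) = ((2 + 20)*(-3))*(-5) = (22*(-3))*(-5) = -66*(-5) = 330)
X = -43560 (X = (330*3)*(-44) = 990*(-44) = -43560)
R(k) = k**2
R(A(6)) - X = (-19)**2 - 1*(-43560) = 361 + 43560 = 43921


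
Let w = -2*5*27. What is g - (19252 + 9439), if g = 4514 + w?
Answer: -24447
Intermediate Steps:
w = -270 (w = -10*27 = -270)
g = 4244 (g = 4514 - 270 = 4244)
g - (19252 + 9439) = 4244 - (19252 + 9439) = 4244 - 1*28691 = 4244 - 28691 = -24447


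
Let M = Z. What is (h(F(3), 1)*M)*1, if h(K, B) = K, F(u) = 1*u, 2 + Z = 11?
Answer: 27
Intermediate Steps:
Z = 9 (Z = -2 + 11 = 9)
F(u) = u
M = 9
(h(F(3), 1)*M)*1 = (3*9)*1 = 27*1 = 27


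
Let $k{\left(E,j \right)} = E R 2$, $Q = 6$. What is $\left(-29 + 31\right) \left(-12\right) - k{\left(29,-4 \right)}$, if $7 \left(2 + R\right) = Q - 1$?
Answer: $\frac{354}{7} \approx 50.571$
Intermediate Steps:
$R = - \frac{9}{7}$ ($R = -2 + \frac{6 - 1}{7} = -2 + \frac{1}{7} \cdot 5 = -2 + \frac{5}{7} = - \frac{9}{7} \approx -1.2857$)
$k{\left(E,j \right)} = - \frac{18 E}{7}$ ($k{\left(E,j \right)} = E \left(- \frac{9}{7}\right) 2 = - \frac{9 E}{7} \cdot 2 = - \frac{18 E}{7}$)
$\left(-29 + 31\right) \left(-12\right) - k{\left(29,-4 \right)} = \left(-29 + 31\right) \left(-12\right) - \left(- \frac{18}{7}\right) 29 = 2 \left(-12\right) - - \frac{522}{7} = -24 + \frac{522}{7} = \frac{354}{7}$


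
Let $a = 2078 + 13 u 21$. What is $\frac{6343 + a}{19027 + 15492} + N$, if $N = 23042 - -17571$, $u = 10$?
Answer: $\frac{1401931298}{34519} \approx 40613.0$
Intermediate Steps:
$a = 4808$ ($a = 2078 + 13 \cdot 10 \cdot 21 = 2078 + 130 \cdot 21 = 2078 + 2730 = 4808$)
$N = 40613$ ($N = 23042 + 17571 = 40613$)
$\frac{6343 + a}{19027 + 15492} + N = \frac{6343 + 4808}{19027 + 15492} + 40613 = \frac{11151}{34519} + 40613 = \frac{1401931298}{34519}$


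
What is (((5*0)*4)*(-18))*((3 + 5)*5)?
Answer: 0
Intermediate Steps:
(((5*0)*4)*(-18))*((3 + 5)*5) = ((0*4)*(-18))*(8*5) = (0*(-18))*40 = 0*40 = 0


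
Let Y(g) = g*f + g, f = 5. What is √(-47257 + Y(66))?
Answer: I*√46861 ≈ 216.47*I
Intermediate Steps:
Y(g) = 6*g (Y(g) = g*5 + g = 5*g + g = 6*g)
√(-47257 + Y(66)) = √(-47257 + 6*66) = √(-47257 + 396) = √(-46861) = I*√46861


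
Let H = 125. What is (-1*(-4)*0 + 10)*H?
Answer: 1250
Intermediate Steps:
(-1*(-4)*0 + 10)*H = (-1*(-4)*0 + 10)*125 = (4*0 + 10)*125 = (0 + 10)*125 = 10*125 = 1250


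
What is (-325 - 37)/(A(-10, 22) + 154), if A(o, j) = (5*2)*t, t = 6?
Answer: -181/107 ≈ -1.6916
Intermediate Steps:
A(o, j) = 60 (A(o, j) = (5*2)*6 = 10*6 = 60)
(-325 - 37)/(A(-10, 22) + 154) = (-325 - 37)/(60 + 154) = -362/214 = -362*1/214 = -181/107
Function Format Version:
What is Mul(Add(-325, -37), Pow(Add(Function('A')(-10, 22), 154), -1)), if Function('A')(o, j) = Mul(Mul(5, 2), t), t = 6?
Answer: Rational(-181, 107) ≈ -1.6916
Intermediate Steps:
Function('A')(o, j) = 60 (Function('A')(o, j) = Mul(Mul(5, 2), 6) = Mul(10, 6) = 60)
Mul(Add(-325, -37), Pow(Add(Function('A')(-10, 22), 154), -1)) = Mul(Add(-325, -37), Pow(Add(60, 154), -1)) = Mul(-362, Pow(214, -1)) = Mul(-362, Rational(1, 214)) = Rational(-181, 107)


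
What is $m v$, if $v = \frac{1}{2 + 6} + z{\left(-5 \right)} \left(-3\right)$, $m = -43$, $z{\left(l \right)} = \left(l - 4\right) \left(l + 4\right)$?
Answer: $\frac{9245}{8} \approx 1155.6$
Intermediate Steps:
$z{\left(l \right)} = \left(-4 + l\right) \left(4 + l\right)$
$v = - \frac{215}{8}$ ($v = \frac{1}{2 + 6} + \left(-16 + \left(-5\right)^{2}\right) \left(-3\right) = \frac{1}{8} + \left(-16 + 25\right) \left(-3\right) = \frac{1}{8} + 9 \left(-3\right) = \frac{1}{8} - 27 = - \frac{215}{8} \approx -26.875$)
$m v = \left(-43\right) \left(- \frac{215}{8}\right) = \frac{9245}{8}$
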